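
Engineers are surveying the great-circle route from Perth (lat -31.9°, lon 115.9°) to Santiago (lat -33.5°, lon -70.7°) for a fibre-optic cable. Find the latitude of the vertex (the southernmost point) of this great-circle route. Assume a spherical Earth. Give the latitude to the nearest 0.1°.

The great circle lies in the plane with unit normal n̂ = (p₁ × p₂)/|p₁ × p₂|.
Here n̂_z ≈ +0.089; the vertex latitude is φ_max = arccos|n̂_z| ≈ 84.9°.
Check via Clairaut: cos φ_max = |cos φ₁| · sin C = cos(31.9°)·sin(174.0°) ≈ 0.089, again giving ≈ 84.9°.

≈ -84.9°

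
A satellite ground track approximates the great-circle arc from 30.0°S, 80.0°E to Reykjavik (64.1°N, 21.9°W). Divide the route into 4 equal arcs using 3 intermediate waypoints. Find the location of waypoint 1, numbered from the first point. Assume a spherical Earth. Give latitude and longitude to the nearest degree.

Convert each endpoint to a unit vector on the sphere (x = cos φ cos λ, y = cos φ sin λ, z = sin φ).
The central angle between the endpoints is δ = arccos(p₁·p₂) ≈ 2.127 rad (121.9°).
Interpolate at f = 1/4 with slerp weights a = sin((1−f)δ)/sin δ ≈ 1.177, b = sin(fδ)/sin δ ≈ 0.597.
p = a·p₁ + b·p₂ ≈ (0.419, 0.907, -0.052); φ = arcsin(p_z) ≈ -2.95°, λ = atan2(p_y, p_x) ≈ 65.20°.

≈ 3°S, 65°E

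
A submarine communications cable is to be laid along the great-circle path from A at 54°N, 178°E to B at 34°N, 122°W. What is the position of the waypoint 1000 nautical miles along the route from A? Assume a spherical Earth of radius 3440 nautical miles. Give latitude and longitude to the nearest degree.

From cos δ = sin φ₁ sin φ₂ + cos φ₁ cos φ₂ cos Δλ, the central angle is δ ≈ 0.801 rad (45.9°). The total great-circle distance is δ·R ≈ 0.801 × 3440 ≈ 2755 nmi, so the target fraction is f = 1000/2755 ≈ 0.363.
Interpolate at f ≈ 0.363 with slerp weights a = sin((1−f)δ)/sin δ ≈ 0.680, b = sin(fδ)/sin δ ≈ 0.399.
p = a·p₁ + b·p₂ ≈ (-0.575, -0.267, 0.774); φ = arcsin(p_z) ≈ 50.67°, λ = atan2(p_y, p_x) ≈ -155.11°.

≈ 51°N, 155°W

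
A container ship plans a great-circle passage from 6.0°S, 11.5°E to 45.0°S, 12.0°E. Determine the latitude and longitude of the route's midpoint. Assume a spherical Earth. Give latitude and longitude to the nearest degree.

The haversine formula gives a central angle δ ≈ 0.681 rad (39.0°) between the endpoints.
Interpolate at f = 1/2 with slerp weights a = sin((1−f)δ)/sin δ ≈ 0.530, b = sin(fδ)/sin δ ≈ 0.530.
p = a·p₁ + b·p₂ ≈ (0.884, 0.183, -0.431); φ = arcsin(p_z) ≈ -25.50°, λ = atan2(p_y, p_x) ≈ 11.71°.

≈ 26°S, 12°E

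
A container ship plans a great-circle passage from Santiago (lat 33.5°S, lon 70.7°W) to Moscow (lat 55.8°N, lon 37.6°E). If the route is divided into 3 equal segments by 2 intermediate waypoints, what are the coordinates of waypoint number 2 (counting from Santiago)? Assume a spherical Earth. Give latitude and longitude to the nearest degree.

≈ lat 35°N, lon 17°W

Write both endpoints as unit vectors p₁, p₂ with components (cos φ cos λ, cos φ sin λ, sin φ).
The central angle between the endpoints is δ = arccos(p₁·p₂) ≈ 2.219 rad (127.1°).
Interpolate at f = 2/3 with slerp weights a = sin((1−f)δ)/sin δ ≈ 0.845, b = sin(fδ)/sin δ ≈ 1.249.
p = a·p₁ + b·p₂ ≈ (0.789, -0.237, 0.566); φ = arcsin(p_z) ≈ 34.50°, λ = atan2(p_y, p_x) ≈ -16.71°.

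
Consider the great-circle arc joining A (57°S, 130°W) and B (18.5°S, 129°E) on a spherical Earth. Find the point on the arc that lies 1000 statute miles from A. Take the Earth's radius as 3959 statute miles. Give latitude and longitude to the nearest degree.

≈ (59°S, 157°W)

The haversine formula gives a central angle δ ≈ 1.402 rad (80.4°) between the endpoints. The total great-circle distance is δ·R ≈ 1.402 × 3959 ≈ 5552 mi, so the target fraction is f = 1000/5552 ≈ 0.180.
Interpolate at f ≈ 0.180 with slerp weights a = sin((1−f)δ)/sin δ ≈ 0.926, b = sin(fδ)/sin δ ≈ 0.253.
p = a·p₁ + b·p₂ ≈ (-0.475, -0.199, -0.857); φ = arcsin(p_z) ≈ -58.97°, λ = atan2(p_y, p_x) ≈ -157.24°.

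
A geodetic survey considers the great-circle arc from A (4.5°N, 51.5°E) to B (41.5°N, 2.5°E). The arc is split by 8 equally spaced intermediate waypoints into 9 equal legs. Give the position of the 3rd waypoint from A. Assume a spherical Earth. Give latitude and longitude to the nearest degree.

Convert each endpoint to a unit vector on the sphere (x = cos φ cos λ, y = cos φ sin λ, z = sin φ).
The central angle between the endpoints is δ = arccos(p₁·p₂) ≈ 0.998 rad (57.2°).
Interpolate at f = 3/9 with slerp weights a = sin((1−f)δ)/sin δ ≈ 0.735, b = sin(fδ)/sin δ ≈ 0.389.
p = a·p₁ + b·p₂ ≈ (0.747, 0.586, 0.315); φ = arcsin(p_z) ≈ 18.37°, λ = atan2(p_y, p_x) ≈ 38.12°.

≈ (18°N, 38°E)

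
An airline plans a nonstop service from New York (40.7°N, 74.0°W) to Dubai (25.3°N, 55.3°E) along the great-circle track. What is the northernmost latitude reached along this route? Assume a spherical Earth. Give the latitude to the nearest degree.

≈ 58°N

The great circle lies in the plane with unit normal n̂ = (p₁ × p₂)/|p₁ × p₂|.
Here n̂_z ≈ +0.537; the vertex latitude is φ_max = arccos|n̂_z| ≈ 57.5°.
Check via Clairaut: cos φ_max = |cos φ₁| · sin C = cos(40.7°)·sin(45.1°) ≈ 0.537, again giving ≈ 57.5°.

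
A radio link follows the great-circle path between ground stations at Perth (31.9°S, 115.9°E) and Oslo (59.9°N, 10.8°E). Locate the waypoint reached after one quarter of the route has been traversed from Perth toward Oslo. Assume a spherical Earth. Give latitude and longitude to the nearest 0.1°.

≈ 5.6°S, 98.1°E

The haversine formula gives a central angle δ ≈ 2.175 rad (124.6°) between the endpoints.
Interpolate at f = 1/4 with slerp weights a = sin((1−f)δ)/sin δ ≈ 1.213, b = sin(fδ)/sin δ ≈ 0.629.
p = a·p₁ + b·p₂ ≈ (-0.140, 0.985, -0.097); φ = arcsin(p_z) ≈ -5.57°, λ = atan2(p_y, p_x) ≈ 98.09°.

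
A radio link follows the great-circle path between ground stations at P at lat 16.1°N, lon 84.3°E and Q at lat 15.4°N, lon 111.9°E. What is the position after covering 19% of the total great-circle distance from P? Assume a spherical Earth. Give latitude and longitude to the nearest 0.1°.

≈ lat 16.2°N, lon 89.6°E

Convert each endpoint to a unit vector on the sphere (x = cos φ cos λ, y = cos φ sin λ, z = sin φ).
The central angle between the endpoints is δ = arccos(p₁·p₂) ≈ 0.463 rad (26.6°).
Interpolate at f = 0.19 with slerp weights a = sin((1−f)δ)/sin δ ≈ 0.820, b = sin(fδ)/sin δ ≈ 0.197.
p = a·p₁ + b·p₂ ≈ (0.008, 0.960, 0.280); φ = arcsin(p_z) ≈ 16.24°, λ = atan2(p_y, p_x) ≈ 89.55°.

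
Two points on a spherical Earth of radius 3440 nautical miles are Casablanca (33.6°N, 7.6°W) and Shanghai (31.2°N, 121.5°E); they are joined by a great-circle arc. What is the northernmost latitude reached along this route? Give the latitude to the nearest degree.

≈ 56°N

The great circle lies in the plane with unit normal n̂ = (p₁ × p₂)/|p₁ × p₂|.
Here n̂_z ≈ +0.560; the vertex latitude is φ_max = arccos|n̂_z| ≈ 55.9°.
Check via Clairaut: cos φ_max = |cos φ₁| · sin C = cos(33.6°)·sin(42.3°) ≈ 0.560, again giving ≈ 55.9°.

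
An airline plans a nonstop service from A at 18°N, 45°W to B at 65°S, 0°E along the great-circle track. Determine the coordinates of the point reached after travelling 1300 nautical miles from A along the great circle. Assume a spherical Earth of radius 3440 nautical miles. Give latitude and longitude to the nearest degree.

≈ 3°S, 39°W

The haversine formula gives a central angle δ ≈ 1.567 rad (89.8°) between the endpoints. The total great-circle distance is δ·R ≈ 1.567 × 3440 ≈ 5389 nmi, so the target fraction is f = 1300/5389 ≈ 0.241.
Interpolate at f ≈ 0.241 with slerp weights a = sin((1−f)δ)/sin δ ≈ 0.928, b = sin(fδ)/sin δ ≈ 0.369.
p = a·p₁ + b·p₂ ≈ (0.780, -0.624, -0.048); φ = arcsin(p_z) ≈ -2.73°, λ = atan2(p_y, p_x) ≈ -38.66°.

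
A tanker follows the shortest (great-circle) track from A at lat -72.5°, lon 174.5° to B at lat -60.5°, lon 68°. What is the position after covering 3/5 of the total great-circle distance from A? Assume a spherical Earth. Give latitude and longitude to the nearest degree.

≈ lat -73°, lon 92°

Convert each endpoint to a unit vector on the sphere (x = cos φ cos λ, y = cos φ sin λ, z = sin φ).
The central angle between the endpoints is δ = arccos(p₁·p₂) ≈ 0.663 rad (38.0°).
Interpolate at f = 3/5 with slerp weights a = sin((1−f)δ)/sin δ ≈ 0.426, b = sin(fδ)/sin δ ≈ 0.629.
p = a·p₁ + b·p₂ ≈ (-0.011, 0.300, -0.954); φ = arcsin(p_z) ≈ -72.55°, λ = atan2(p_y, p_x) ≈ 92.17°.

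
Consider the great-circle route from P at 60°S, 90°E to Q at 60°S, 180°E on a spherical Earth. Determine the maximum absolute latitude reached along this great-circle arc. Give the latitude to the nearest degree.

≈ 68°S

The great circle lies in the plane with unit normal n̂ = (p₁ × p₂)/|p₁ × p₂|.
Here n̂_z ≈ +0.378; the vertex latitude is φ_max = arccos|n̂_z| ≈ 67.8°.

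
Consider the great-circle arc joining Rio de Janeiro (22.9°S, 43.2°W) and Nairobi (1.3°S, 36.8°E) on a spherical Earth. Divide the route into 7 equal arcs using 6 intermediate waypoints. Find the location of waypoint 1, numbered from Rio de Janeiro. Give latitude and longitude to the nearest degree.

Convert each endpoint to a unit vector on the sphere (x = cos φ cos λ, y = cos φ sin λ, z = sin φ).
The central angle between the endpoints is δ = arccos(p₁·p₂) ≈ 1.401 rad (80.3°).
Interpolate at f = 1/7 with slerp weights a = sin((1−f)δ)/sin δ ≈ 0.946, b = sin(fδ)/sin δ ≈ 0.202.
p = a·p₁ + b·p₂ ≈ (0.797, -0.476, -0.373); φ = arcsin(p_z) ≈ -21.88°, λ = atan2(p_y, p_x) ≈ -30.84°.

≈ 22°S, 31°W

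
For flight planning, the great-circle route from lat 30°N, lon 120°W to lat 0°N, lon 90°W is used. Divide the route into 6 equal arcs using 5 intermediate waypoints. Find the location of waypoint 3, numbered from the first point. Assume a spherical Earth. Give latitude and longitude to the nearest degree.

Convert each endpoint to a unit vector on the sphere (x = cos φ cos λ, y = cos φ sin λ, z = sin φ).
The central angle between the endpoints is δ = arccos(p₁·p₂) ≈ 0.723 rad (41.4°).
Interpolate at f = 3/6 with slerp weights a = sin((1−f)δ)/sin δ ≈ 0.535, b = sin(fδ)/sin δ ≈ 0.535.
p = a·p₁ + b·p₂ ≈ (-0.231, -0.935, 0.267); φ = arcsin(p_z) ≈ 15.50°, λ = atan2(p_y, p_x) ≈ -103.90°.

≈ lat 16°N, lon 104°W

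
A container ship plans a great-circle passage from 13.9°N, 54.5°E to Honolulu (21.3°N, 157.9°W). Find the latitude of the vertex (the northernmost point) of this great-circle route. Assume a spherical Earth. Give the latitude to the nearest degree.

≈ 49°N

The great circle lies in the plane with unit normal n̂ = (p₁ × p₂)/|p₁ × p₂|.
Here n̂_z ≈ +0.658; the vertex latitude is φ_max = arccos|n̂_z| ≈ 48.9°.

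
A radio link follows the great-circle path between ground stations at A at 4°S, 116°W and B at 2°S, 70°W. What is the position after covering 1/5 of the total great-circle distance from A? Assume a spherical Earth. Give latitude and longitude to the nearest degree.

Convert each endpoint to a unit vector on the sphere (x = cos φ cos λ, y = cos φ sin λ, z = sin φ).
The central angle between the endpoints is δ = arccos(p₁·p₂) ≈ 0.802 rad (46.0°).
Interpolate at f = 1/5 with slerp weights a = sin((1−f)δ)/sin δ ≈ 0.833, b = sin(fδ)/sin δ ≈ 0.222.
p = a·p₁ + b·p₂ ≈ (-0.288, -0.955, -0.066); φ = arcsin(p_z) ≈ -3.78°, λ = atan2(p_y, p_x) ≈ -106.79°.

≈ 4°S, 107°W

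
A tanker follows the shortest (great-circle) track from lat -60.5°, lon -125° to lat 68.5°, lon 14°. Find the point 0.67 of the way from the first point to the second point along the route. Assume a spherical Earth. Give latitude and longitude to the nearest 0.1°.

Convert each endpoint to a unit vector on the sphere (x = cos φ cos λ, y = cos φ sin λ, z = sin φ).
The central angle between the endpoints is δ = arccos(p₁·p₂) ≈ 2.811 rad (161.1°).
Interpolate at f = 0.67 with slerp weights a = sin((1−f)δ)/sin δ ≈ 2.469, b = sin(fδ)/sin δ ≈ 2.935.
p = a·p₁ + b·p₂ ≈ (0.346, -0.736, 0.582); φ = arcsin(p_z) ≈ 35.60°, λ = atan2(p_y, p_x) ≈ -64.78°.

≈ lat 35.6°, lon -64.8°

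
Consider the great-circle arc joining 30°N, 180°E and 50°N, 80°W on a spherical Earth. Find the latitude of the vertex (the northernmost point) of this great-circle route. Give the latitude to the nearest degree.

≈ 55°N

The great circle lies in the plane with unit normal n̂ = (p₁ × p₂)/|p₁ × p₂|.
Here n̂_z ≈ +0.572; the vertex latitude is φ_max = arccos|n̂_z| ≈ 55.1°.
Check via Clairaut: cos φ_max = |cos φ₁| · sin C = cos(30.0°)·sin(41.4°) ≈ 0.572, again giving ≈ 55.1°.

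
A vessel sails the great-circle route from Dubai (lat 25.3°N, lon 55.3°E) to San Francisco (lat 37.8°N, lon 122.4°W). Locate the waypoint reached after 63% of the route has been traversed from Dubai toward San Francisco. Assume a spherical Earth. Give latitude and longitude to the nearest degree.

≈ lat 81°N, lon 112°W

The haversine formula gives a central angle δ ≈ 2.040 rad (116.9°) between the endpoints.
Interpolate at f = 0.63 with slerp weights a = sin((1−f)δ)/sin δ ≈ 0.768, b = sin(fδ)/sin δ ≈ 1.075.
p = a·p₁ + b·p₂ ≈ (-0.060, -0.147, 0.987); φ = arcsin(p_z) ≈ 80.88°, λ = atan2(p_y, p_x) ≈ -112.28°.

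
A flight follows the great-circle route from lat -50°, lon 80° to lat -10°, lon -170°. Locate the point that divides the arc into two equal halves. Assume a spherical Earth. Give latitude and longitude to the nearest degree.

≈ lat -44°, lon 152°

Write both endpoints as unit vectors p₁, p₂ with components (cos φ cos λ, cos φ sin λ, sin φ).
The central angle between the endpoints is δ = arccos(p₁·p₂) ≈ 1.654 rad (94.8°).
Interpolate at f = 1/2 with slerp weights a = sin((1−f)δ)/sin δ ≈ 0.739, b = sin(fδ)/sin δ ≈ 0.739.
p = a·p₁ + b·p₂ ≈ (-0.634, 0.341, -0.694); φ = arcsin(p_z) ≈ -43.95°, λ = atan2(p_y, p_x) ≈ 151.70°.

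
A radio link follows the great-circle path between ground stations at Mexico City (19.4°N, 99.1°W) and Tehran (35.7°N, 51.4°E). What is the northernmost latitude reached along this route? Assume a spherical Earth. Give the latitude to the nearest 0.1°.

≈ 64.7°N

The great circle lies in the plane with unit normal n̂ = (p₁ × p₂)/|p₁ × p₂|.
Here n̂_z ≈ +0.428; the vertex latitude is φ_max = arccos|n̂_z| ≈ 64.7°.
Check via Clairaut: cos φ_max = |cos φ₁| · sin C = cos(19.4°)·sin(27.0°) ≈ 0.428, again giving ≈ 64.7°.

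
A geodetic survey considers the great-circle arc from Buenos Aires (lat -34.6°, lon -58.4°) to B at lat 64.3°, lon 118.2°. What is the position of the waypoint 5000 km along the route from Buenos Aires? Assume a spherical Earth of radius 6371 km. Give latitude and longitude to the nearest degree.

Write both endpoints as unit vectors p₁, p₂ with components (cos φ cos λ, cos φ sin λ, sin φ).
The central angle between the endpoints is δ = arccos(p₁·p₂) ≈ 2.622 rad (150.2°). The total great-circle distance is δ·R ≈ 2.622 × 6371 ≈ 16705 km, so the target fraction is f = 5000/16705 ≈ 0.299.
Interpolate at f ≈ 0.299 with slerp weights a = sin((1−f)δ)/sin δ ≈ 1.943, b = sin(fδ)/sin δ ≈ 1.423.
p = a·p₁ + b·p₂ ≈ (0.546, -0.818, 0.179); φ = arcsin(p_z) ≈ 10.32°, λ = atan2(p_y, p_x) ≈ -56.27°.

≈ lat 10°, lon -56°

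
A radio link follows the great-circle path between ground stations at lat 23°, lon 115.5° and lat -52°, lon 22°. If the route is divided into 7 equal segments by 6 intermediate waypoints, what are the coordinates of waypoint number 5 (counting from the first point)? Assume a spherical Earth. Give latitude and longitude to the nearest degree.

≈ lat -37°, lon 62°

Write both endpoints as unit vectors p₁, p₂ with components (cos φ cos λ, cos φ sin λ, sin φ).
The central angle between the endpoints is δ = arccos(p₁·p₂) ≈ 1.920 rad (110.0°).
Interpolate at f = 5/7 with slerp weights a = sin((1−f)δ)/sin δ ≈ 0.555, b = sin(fδ)/sin δ ≈ 1.043.
p = a·p₁ + b·p₂ ≈ (0.376, 0.702, -0.605); φ = arcsin(p_z) ≈ -37.25°, λ = atan2(p_y, p_x) ≈ 61.85°.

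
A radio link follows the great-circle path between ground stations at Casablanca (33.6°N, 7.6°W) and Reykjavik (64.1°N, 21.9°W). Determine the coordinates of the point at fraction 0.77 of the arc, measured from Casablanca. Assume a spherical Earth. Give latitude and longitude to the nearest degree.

Write both endpoints as unit vectors p₁, p₂ with components (cos φ cos λ, cos φ sin λ, sin φ).
The central angle between the endpoints is δ = arccos(p₁·p₂) ≈ 0.554 rad (31.7°).
Interpolate at f = 0.77 with slerp weights a = sin((1−f)δ)/sin δ ≈ 0.242, b = sin(fδ)/sin δ ≈ 0.786.
p = a·p₁ + b·p₂ ≈ (0.518, -0.155, 0.841); φ = arcsin(p_z) ≈ 57.26°, λ = atan2(p_y, p_x) ≈ -16.63°.

≈ 57°N, 17°W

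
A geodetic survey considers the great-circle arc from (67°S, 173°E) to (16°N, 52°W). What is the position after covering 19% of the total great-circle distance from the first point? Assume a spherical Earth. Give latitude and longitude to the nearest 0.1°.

≈ (70.0°S, 121.4°W)

Write both endpoints as unit vectors p₁, p₂ with components (cos φ cos λ, cos φ sin λ, sin φ).
The central angle between the endpoints is δ = arccos(p₁·p₂) ≈ 2.117 rad (121.3°).
Interpolate at f = 0.19 with slerp weights a = sin((1−f)δ)/sin δ ≈ 1.158, b = sin(fδ)/sin δ ≈ 0.458.
p = a·p₁ + b·p₂ ≈ (-0.178, -0.292, -0.940); φ = arcsin(p_z) ≈ -70.01°, λ = atan2(p_y, p_x) ≈ -121.39°.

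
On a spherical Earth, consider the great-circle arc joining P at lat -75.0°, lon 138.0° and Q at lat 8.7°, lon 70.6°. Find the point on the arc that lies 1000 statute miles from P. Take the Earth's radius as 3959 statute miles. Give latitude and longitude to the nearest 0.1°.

≈ lat -65.4°, lon 104.8°

Convert each endpoint to a unit vector on the sphere (x = cos φ cos λ, y = cos φ sin λ, z = sin φ).
The central angle between the endpoints is δ = arccos(p₁·p₂) ≈ 1.619 rad (92.7°). The total great-circle distance is δ·R ≈ 1.619 × 3959 ≈ 6408 mi, so the target fraction is f = 1000/6408 ≈ 0.156.
Interpolate at f ≈ 0.156 with slerp weights a = sin((1−f)δ)/sin δ ≈ 0.980, b = sin(fδ)/sin δ ≈ 0.250.
p = a·p₁ + b·p₂ ≈ (-0.106, 0.403, -0.909); φ = arcsin(p_z) ≈ -65.36°, λ = atan2(p_y, p_x) ≈ 104.79°.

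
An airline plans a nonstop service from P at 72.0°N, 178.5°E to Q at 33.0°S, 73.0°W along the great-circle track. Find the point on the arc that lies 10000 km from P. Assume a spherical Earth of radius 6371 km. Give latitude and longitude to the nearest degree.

Write both endpoints as unit vectors p₁, p₂ with components (cos φ cos λ, cos φ sin λ, sin φ).
The central angle between the endpoints is δ = arccos(p₁·p₂) ≈ 2.215 rad (126.9°). The total great-circle distance is δ·R ≈ 2.215 × 6371 ≈ 14109 km, so the target fraction is f = 10000/14109 ≈ 0.709.
Interpolate at f ≈ 0.709 with slerp weights a = sin((1−f)δ)/sin δ ≈ 0.752, b = sin(fδ)/sin δ ≈ 1.250.
p = a·p₁ + b·p₂ ≈ (0.074, -0.997, 0.034); φ = arcsin(p_z) ≈ 1.94°, λ = atan2(p_y, p_x) ≈ -85.73°.

≈ 2°N, 86°W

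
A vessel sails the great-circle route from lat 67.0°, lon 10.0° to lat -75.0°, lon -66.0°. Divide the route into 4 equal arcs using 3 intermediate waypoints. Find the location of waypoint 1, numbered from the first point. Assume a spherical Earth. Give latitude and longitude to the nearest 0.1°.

≈ lat 31.7°, lon -10.9°

Write both endpoints as unit vectors p₁, p₂ with components (cos φ cos λ, cos φ sin λ, sin φ).
The central angle between the endpoints is δ = arccos(p₁·p₂) ≈ 2.615 rad (149.8°).
Interpolate at f = 1/4 with slerp weights a = sin((1−f)δ)/sin δ ≈ 1.841, b = sin(fδ)/sin δ ≈ 1.211.
p = a·p₁ + b·p₂ ≈ (0.836, -0.161, 0.525); φ = arcsin(p_z) ≈ 31.66°, λ = atan2(p_y, p_x) ≈ -10.93°.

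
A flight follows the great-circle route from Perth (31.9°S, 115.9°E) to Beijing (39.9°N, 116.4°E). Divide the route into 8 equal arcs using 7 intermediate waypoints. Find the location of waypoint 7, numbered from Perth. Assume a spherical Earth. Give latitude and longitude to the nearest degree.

≈ (31°N, 116°E)

Convert each endpoint to a unit vector on the sphere (x = cos φ cos λ, y = cos φ sin λ, z = sin φ).
The central angle between the endpoints is δ = arccos(p₁·p₂) ≈ 1.253 rad (71.8°).
Interpolate at f = 7/8 with slerp weights a = sin((1−f)δ)/sin δ ≈ 0.164, b = sin(fδ)/sin δ ≈ 0.936.
p = a·p₁ + b·p₂ ≈ (-0.380, 0.769, 0.514); φ = arcsin(p_z) ≈ 30.93°, λ = atan2(p_y, p_x) ≈ 116.32°.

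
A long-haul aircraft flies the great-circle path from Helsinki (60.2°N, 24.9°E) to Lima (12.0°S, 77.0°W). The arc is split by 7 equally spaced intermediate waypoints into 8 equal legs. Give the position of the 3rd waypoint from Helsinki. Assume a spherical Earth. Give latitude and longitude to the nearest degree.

≈ 44°N, 37°W

Convert each endpoint to a unit vector on the sphere (x = cos φ cos λ, y = cos φ sin λ, z = sin φ).
The central angle between the endpoints is δ = arccos(p₁·p₂) ≈ 1.855 rad (106.3°).
Interpolate at f = 3/8 with slerp weights a = sin((1−f)δ)/sin δ ≈ 0.955, b = sin(fδ)/sin δ ≈ 0.668.
p = a·p₁ + b·p₂ ≈ (0.577, -0.437, 0.690); φ = arcsin(p_z) ≈ 43.62°, λ = atan2(p_y, p_x) ≈ -37.09°.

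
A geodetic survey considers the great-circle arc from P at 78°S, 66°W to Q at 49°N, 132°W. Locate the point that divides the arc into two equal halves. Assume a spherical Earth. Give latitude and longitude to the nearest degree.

The haversine formula gives a central angle δ ≈ 2.322 rad (133.1°) between the endpoints.
Interpolate at f = 1/2 with slerp weights a = sin((1−f)δ)/sin δ ≈ 1.255, b = sin(fδ)/sin δ ≈ 1.255.
p = a·p₁ + b·p₂ ≈ (-0.445, -0.851, -0.280); φ = arcsin(p_z) ≈ -16.29°, λ = atan2(p_y, p_x) ≈ -117.62°.

≈ 16°S, 118°W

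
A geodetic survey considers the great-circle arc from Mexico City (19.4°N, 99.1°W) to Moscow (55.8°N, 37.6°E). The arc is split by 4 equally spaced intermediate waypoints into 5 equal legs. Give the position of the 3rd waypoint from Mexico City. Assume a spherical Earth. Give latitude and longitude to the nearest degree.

Write both endpoints as unit vectors p₁, p₂ with components (cos φ cos λ, cos φ sin λ, sin φ).
The central angle between the endpoints is δ = arccos(p₁·p₂) ≈ 1.682 rad (96.4°).
Interpolate at f = 3/5 with slerp weights a = sin((1−f)δ)/sin δ ≈ 0.627, b = sin(fδ)/sin δ ≈ 0.852.
p = a·p₁ + b·p₂ ≈ (0.286, -0.292, 0.913); φ = arcsin(p_z) ≈ 65.89°, λ = atan2(p_y, p_x) ≈ -45.62°.

≈ 66°N, 46°W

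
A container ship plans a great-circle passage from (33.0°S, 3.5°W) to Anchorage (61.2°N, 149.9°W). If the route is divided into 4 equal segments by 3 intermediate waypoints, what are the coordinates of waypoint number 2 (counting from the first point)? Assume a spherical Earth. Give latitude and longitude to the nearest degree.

≈ (33°N, 35°W)

Convert each endpoint to a unit vector on the sphere (x = cos φ cos λ, y = cos φ sin λ, z = sin φ).
The central angle between the endpoints is δ = arccos(p₁·p₂) ≈ 2.521 rad (144.5°).
Interpolate at f = 2/4 with slerp weights a = sin((1−f)δ)/sin δ ≈ 1.639, b = sin(fδ)/sin δ ≈ 1.639.
p = a·p₁ + b·p₂ ≈ (0.689, -0.480, 0.543); φ = arcsin(p_z) ≈ 32.92°, λ = atan2(p_y, p_x) ≈ -34.86°.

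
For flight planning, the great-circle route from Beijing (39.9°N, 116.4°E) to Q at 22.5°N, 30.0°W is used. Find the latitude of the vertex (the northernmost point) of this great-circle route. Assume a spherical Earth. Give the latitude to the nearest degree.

≈ 65°N

The great circle lies in the plane with unit normal n̂ = (p₁ × p₂)/|p₁ × p₂|.
Here n̂_z ≈ -0.418; the vertex latitude is φ_max = arccos|n̂_z| ≈ 65.3°.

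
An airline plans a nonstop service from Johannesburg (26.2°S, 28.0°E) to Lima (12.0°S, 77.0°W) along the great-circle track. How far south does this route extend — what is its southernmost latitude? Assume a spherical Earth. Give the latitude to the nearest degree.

The great circle lies in the plane with unit normal n̂ = (p₁ × p₂)/|p₁ × p₂|.
Here n̂_z ≈ -0.856; the vertex latitude is φ_max = arccos|n̂_z| ≈ 31.2°.

≈ 31°S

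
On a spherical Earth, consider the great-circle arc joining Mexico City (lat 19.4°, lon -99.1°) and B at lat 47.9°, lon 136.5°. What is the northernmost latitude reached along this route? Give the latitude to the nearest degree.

The great circle lies in the plane with unit normal n̂ = (p₁ × p₂)/|p₁ × p₂|.
Here n̂_z ≈ -0.525; the vertex latitude is φ_max = arccos|n̂_z| ≈ 58.3°.

≈ 58°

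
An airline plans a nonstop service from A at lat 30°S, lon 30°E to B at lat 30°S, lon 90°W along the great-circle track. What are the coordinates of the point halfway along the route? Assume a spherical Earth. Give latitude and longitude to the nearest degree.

Write both endpoints as unit vectors p₁, p₂ with components (cos φ cos λ, cos φ sin λ, sin φ).
The central angle between the endpoints is δ = arccos(p₁·p₂) ≈ 1.696 rad (97.2°).
Interpolate at f = 1/2 with slerp weights a = sin((1−f)δ)/sin δ ≈ 0.756, b = sin(fδ)/sin δ ≈ 0.756.
p = a·p₁ + b·p₂ ≈ (0.567, -0.327, -0.756); φ = arcsin(p_z) ≈ -49.11°, λ = atan2(p_y, p_x) ≈ -30.00°.

≈ lat 49°S, lon 30°W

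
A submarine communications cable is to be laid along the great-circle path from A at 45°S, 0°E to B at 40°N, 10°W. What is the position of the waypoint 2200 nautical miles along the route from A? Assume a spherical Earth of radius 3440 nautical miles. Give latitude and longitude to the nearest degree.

Convert each endpoint to a unit vector on the sphere (x = cos φ cos λ, y = cos φ sin λ, z = sin φ).
The central angle between the endpoints is δ = arccos(p₁·p₂) ≈ 1.492 rad (85.5°). The total great-circle distance is δ·R ≈ 1.492 × 3440 ≈ 5132 nmi, so the target fraction is f = 2200/5132 ≈ 0.429.
Interpolate at f ≈ 0.429 with slerp weights a = sin((1−f)δ)/sin δ ≈ 0.755, b = sin(fδ)/sin δ ≈ 0.599.
p = a·p₁ + b·p₂ ≈ (0.986, -0.080, -0.149); φ = arcsin(p_z) ≈ -8.58°, λ = atan2(p_y, p_x) ≈ -4.62°.

≈ 9°S, 5°W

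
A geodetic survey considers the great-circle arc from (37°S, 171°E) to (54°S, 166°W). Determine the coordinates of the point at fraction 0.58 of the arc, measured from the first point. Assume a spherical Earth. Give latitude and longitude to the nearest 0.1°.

≈ (47.4°S, 177.4°W)

Convert each endpoint to a unit vector on the sphere (x = cos φ cos λ, y = cos φ sin λ, z = sin φ).
The central angle between the endpoints is δ = arccos(p₁·p₂) ≈ 0.405 rad (23.2°).
Interpolate at f = 0.58 with slerp weights a = sin((1−f)δ)/sin δ ≈ 0.430, b = sin(fδ)/sin δ ≈ 0.591.
p = a·p₁ + b·p₂ ≈ (-0.676, -0.030, -0.736); φ = arcsin(p_z) ≈ -47.43°, λ = atan2(p_y, p_x) ≈ -177.43°.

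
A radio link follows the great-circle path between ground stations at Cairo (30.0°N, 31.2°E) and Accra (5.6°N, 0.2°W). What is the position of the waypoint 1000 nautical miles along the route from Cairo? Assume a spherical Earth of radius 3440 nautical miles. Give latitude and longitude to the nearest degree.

≈ 20°N, 16°E

From cos δ = sin φ₁ sin φ₂ + cos φ₁ cos φ₂ cos Δλ, the central angle is δ ≈ 0.669 rad (38.3°). The total great-circle distance is δ·R ≈ 0.669 × 3440 ≈ 2301 nmi, so the target fraction is f = 1000/2301 ≈ 0.435.
Interpolate at f ≈ 0.435 with slerp weights a = sin((1−f)δ)/sin δ ≈ 0.595, b = sin(fδ)/sin δ ≈ 0.462.
p = a·p₁ + b·p₂ ≈ (0.901, 0.266, 0.343); φ = arcsin(p_z) ≈ 20.05°, λ = atan2(p_y, p_x) ≈ 16.42°.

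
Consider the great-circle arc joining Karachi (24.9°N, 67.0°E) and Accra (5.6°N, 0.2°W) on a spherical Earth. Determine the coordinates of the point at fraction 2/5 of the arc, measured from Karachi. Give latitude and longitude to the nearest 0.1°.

≈ (20.1°N, 38.4°E)

The haversine formula gives a central angle δ ≈ 1.169 rad (67.0°) between the endpoints.
Interpolate at f = 2/5 with slerp weights a = sin((1−f)δ)/sin δ ≈ 0.701, b = sin(fδ)/sin δ ≈ 0.490.
p = a·p₁ + b·p₂ ≈ (0.736, 0.584, 0.343); φ = arcsin(p_z) ≈ 20.06°, λ = atan2(p_y, p_x) ≈ 38.42°.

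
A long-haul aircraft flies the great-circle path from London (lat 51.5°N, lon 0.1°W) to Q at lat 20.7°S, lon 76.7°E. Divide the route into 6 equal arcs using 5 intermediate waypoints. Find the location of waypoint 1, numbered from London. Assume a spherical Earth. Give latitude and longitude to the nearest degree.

Write both endpoints as unit vectors p₁, p₂ with components (cos φ cos λ, cos φ sin λ, sin φ).
The central angle between the endpoints is δ = arccos(p₁·p₂) ≈ 1.715 rad (98.3°).
Interpolate at f = 1/6 with slerp weights a = sin((1−f)δ)/sin δ ≈ 1.000, b = sin(fδ)/sin δ ≈ 0.285.
p = a·p₁ + b·p₂ ≈ (0.684, 0.258, 0.682); φ = arcsin(p_z) ≈ 43.01°, λ = atan2(p_y, p_x) ≈ 20.69°.

≈ lat 43°N, lon 21°E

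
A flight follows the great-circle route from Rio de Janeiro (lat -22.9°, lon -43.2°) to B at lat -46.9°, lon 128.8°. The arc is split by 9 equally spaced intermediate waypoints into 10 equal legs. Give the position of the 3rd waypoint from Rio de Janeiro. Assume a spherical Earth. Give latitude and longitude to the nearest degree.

From cos δ = sin φ₁ sin φ₂ + cos φ₁ cos φ₂ cos Δλ, the central angle is δ ≈ 1.917 rad (109.8°).
Interpolate at f = 3/10 with slerp weights a = sin((1−f)δ)/sin δ ≈ 1.035, b = sin(fδ)/sin δ ≈ 0.578.
p = a·p₁ + b·p₂ ≈ (0.448, -0.345, -0.825); φ = arcsin(p_z) ≈ -55.59°, λ = atan2(p_y, p_x) ≈ -37.62°.

≈ lat -56°, lon -38°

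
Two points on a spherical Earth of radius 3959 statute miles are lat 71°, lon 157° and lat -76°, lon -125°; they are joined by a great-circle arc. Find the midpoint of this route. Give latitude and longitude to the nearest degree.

Convert each endpoint to a unit vector on the sphere (x = cos φ cos λ, y = cos φ sin λ, z = sin φ).
The central angle between the endpoints is δ = arccos(p₁·p₂) ≈ 2.693 rad (154.3°).
Interpolate at f = 1/2 with slerp weights a = sin((1−f)δ)/sin δ ≈ 2.248, b = sin(fδ)/sin δ ≈ 2.248.
p = a·p₁ + b·p₂ ≈ (-0.986, -0.160, -0.056); φ = arcsin(p_z) ≈ -3.19°, λ = atan2(p_y, p_x) ≈ -170.81°.

≈ lat -3°, lon -171°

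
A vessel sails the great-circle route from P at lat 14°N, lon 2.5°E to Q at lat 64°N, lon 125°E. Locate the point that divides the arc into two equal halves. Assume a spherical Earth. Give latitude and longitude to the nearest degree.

≈ lat 54°N, lon 29°E

Write both endpoints as unit vectors p₁, p₂ with components (cos φ cos λ, cos φ sin λ, sin φ).
The central angle between the endpoints is δ = arccos(p₁·p₂) ≈ 1.582 rad (90.6°).
Interpolate at f = 1/2 with slerp weights a = sin((1−f)δ)/sin δ ≈ 0.711, b = sin(fδ)/sin δ ≈ 0.711.
p = a·p₁ + b·p₂ ≈ (0.510, 0.285, 0.811); φ = arcsin(p_z) ≈ 54.21°, λ = atan2(p_y, p_x) ≈ 29.21°.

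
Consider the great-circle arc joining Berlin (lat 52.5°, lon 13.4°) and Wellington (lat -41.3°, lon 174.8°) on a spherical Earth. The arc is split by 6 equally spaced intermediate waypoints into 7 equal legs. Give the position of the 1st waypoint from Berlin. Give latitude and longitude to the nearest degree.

≈ lat 60°, lon 54°

Convert each endpoint to a unit vector on the sphere (x = cos φ cos λ, y = cos φ sin λ, z = sin φ).
The central angle between the endpoints is δ = arccos(p₁·p₂) ≈ 2.848 rad (163.2°).
Interpolate at f = 1/7 with slerp weights a = sin((1−f)δ)/sin δ ≈ 2.225, b = sin(fδ)/sin δ ≈ 1.365.
p = a·p₁ + b·p₂ ≈ (0.296, 0.407, 0.864); φ = arcsin(p_z) ≈ 59.79°, λ = atan2(p_y, p_x) ≈ 53.94°.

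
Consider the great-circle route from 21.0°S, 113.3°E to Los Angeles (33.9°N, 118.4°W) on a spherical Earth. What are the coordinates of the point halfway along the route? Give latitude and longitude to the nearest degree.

≈ 14°N, 171°E

From cos δ = sin φ₁ sin φ₂ + cos φ₁ cos φ₂ cos Δλ, the central angle is δ ≈ 2.319 rad (132.9°).
Interpolate at f = 1/2 with slerp weights a = sin((1−f)δ)/sin δ ≈ 1.250, b = sin(fδ)/sin δ ≈ 1.250.
p = a·p₁ + b·p₂ ≈ (-0.955, 0.159, 0.249); φ = arcsin(p_z) ≈ 14.43°, λ = atan2(p_y, p_x) ≈ 170.54°.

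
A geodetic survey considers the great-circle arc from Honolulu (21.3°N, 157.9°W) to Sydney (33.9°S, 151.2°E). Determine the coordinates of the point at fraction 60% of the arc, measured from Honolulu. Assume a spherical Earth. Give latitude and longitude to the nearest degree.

≈ 13°S, 173°E

Convert each endpoint to a unit vector on the sphere (x = cos φ cos λ, y = cos φ sin λ, z = sin φ).
The central angle between the endpoints is δ = arccos(p₁·p₂) ≈ 1.282 rad (73.4°).
Interpolate at f = 0.60 with slerp weights a = sin((1−f)δ)/sin δ ≈ 0.512, b = sin(fδ)/sin δ ≈ 0.726.
p = a·p₁ + b·p₂ ≈ (-0.969, 0.111, -0.219); φ = arcsin(p_z) ≈ -12.64°, λ = atan2(p_y, p_x) ≈ 173.48°.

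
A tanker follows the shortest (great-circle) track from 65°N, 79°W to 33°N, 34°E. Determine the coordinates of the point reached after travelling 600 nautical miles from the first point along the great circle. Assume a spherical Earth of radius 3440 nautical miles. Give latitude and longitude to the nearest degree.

Convert each endpoint to a unit vector on the sphere (x = cos φ cos λ, y = cos φ sin λ, z = sin φ).
The central angle between the endpoints is δ = arccos(p₁·p₂) ≈ 1.208 rad (69.2°). The total great-circle distance is δ·R ≈ 1.208 × 3440 ≈ 4155 nmi, so the target fraction is f = 600/4155 ≈ 0.144.
Interpolate at f ≈ 0.144 with slerp weights a = sin((1−f)δ)/sin δ ≈ 0.919, b = sin(fδ)/sin δ ≈ 0.186.
p = a·p₁ + b·p₂ ≈ (0.203, -0.294, 0.934); φ = arcsin(p_z) ≈ 69.05°, λ = atan2(p_y, p_x) ≈ -55.37°.

≈ 69°N, 55°W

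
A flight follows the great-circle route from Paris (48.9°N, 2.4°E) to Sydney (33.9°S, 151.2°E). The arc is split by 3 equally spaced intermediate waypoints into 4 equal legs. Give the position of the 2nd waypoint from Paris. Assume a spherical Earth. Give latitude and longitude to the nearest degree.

≈ 24°N, 99°E

Write both endpoints as unit vectors p₁, p₂ with components (cos φ cos λ, cos φ sin λ, sin φ).
The central angle between the endpoints is δ = arccos(p₁·p₂) ≈ 2.662 rad (152.5°).
Interpolate at f = 2/4 with slerp weights a = sin((1−f)δ)/sin δ ≈ 2.104, b = sin(fδ)/sin δ ≈ 2.104.
p = a·p₁ + b·p₂ ≈ (-0.148, 0.899, 0.412); φ = arcsin(p_z) ≈ 24.33°, λ = atan2(p_y, p_x) ≈ 99.37°.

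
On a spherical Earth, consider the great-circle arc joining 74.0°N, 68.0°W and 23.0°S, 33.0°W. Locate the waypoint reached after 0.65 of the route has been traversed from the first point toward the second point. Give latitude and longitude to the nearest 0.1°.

Write both endpoints as unit vectors p₁, p₂ with components (cos φ cos λ, cos φ sin λ, sin φ).
The central angle between the endpoints is δ = arccos(p₁·p₂) ≈ 1.739 rad (99.7°).
Interpolate at f = 0.65 with slerp weights a = sin((1−f)δ)/sin δ ≈ 0.580, b = sin(fδ)/sin δ ≈ 0.918.
p = a·p₁ + b·p₂ ≈ (0.768, -0.608, 0.199); φ = arcsin(p_z) ≈ 11.48°, λ = atan2(p_y, p_x) ≈ -38.37°.

≈ 11.5°N, 38.4°W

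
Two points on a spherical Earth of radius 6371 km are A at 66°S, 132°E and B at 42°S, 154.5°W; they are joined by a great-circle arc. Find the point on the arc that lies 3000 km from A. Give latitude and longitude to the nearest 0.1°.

≈ 56.6°S, 173.1°W

Convert each endpoint to a unit vector on the sphere (x = cos φ cos λ, y = cos φ sin λ, z = sin φ).
The central angle between the endpoints is δ = arccos(p₁·p₂) ≈ 0.799 rad (45.8°). The total great-circle distance is δ·R ≈ 0.799 × 6371 ≈ 5093 km, so the target fraction is f = 3000/5093 ≈ 0.589.
Interpolate at f ≈ 0.589 with slerp weights a = sin((1−f)δ)/sin δ ≈ 0.450, b = sin(fδ)/sin δ ≈ 0.633.
p = a·p₁ + b·p₂ ≈ (-0.547, -0.066, -0.835); φ = arcsin(p_z) ≈ -56.57°, λ = atan2(p_y, p_x) ≈ -173.08°.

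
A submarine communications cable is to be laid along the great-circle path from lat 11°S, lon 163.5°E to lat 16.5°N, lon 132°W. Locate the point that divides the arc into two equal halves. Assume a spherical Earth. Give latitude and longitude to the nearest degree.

≈ lat 3°N, lon 165°W

The haversine formula gives a central angle δ ≈ 1.212 rad (69.5°) between the endpoints.
Interpolate at f = 1/2 with slerp weights a = sin((1−f)δ)/sin δ ≈ 0.608, b = sin(fδ)/sin δ ≈ 0.608.
p = a·p₁ + b·p₂ ≈ (-0.963, -0.264, 0.057); φ = arcsin(p_z) ≈ 3.25°, λ = atan2(p_y, p_x) ≈ -164.67°.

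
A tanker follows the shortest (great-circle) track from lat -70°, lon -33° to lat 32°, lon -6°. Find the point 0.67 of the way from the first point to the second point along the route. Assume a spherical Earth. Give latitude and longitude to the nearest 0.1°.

The haversine formula gives a central angle δ ≈ 1.813 rad (103.9°) between the endpoints.
Interpolate at f = 0.67 with slerp weights a = sin((1−f)δ)/sin δ ≈ 0.580, b = sin(fδ)/sin δ ≈ 0.965.
p = a·p₁ + b·p₂ ≈ (0.981, -0.194, -0.034); φ = arcsin(p_z) ≈ -1.92°, λ = atan2(p_y, p_x) ≈ -11.17°.

≈ lat -1.9°, lon -11.2°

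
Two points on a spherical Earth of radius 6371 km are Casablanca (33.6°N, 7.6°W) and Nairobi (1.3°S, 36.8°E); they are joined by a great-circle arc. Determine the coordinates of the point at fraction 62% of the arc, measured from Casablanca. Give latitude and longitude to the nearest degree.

≈ (13°N, 22°E)

Convert each endpoint to a unit vector on the sphere (x = cos φ cos λ, y = cos φ sin λ, z = sin φ).
The central angle between the endpoints is δ = arccos(p₁·p₂) ≈ 0.949 rad (54.4°).
Interpolate at f = 0.62 with slerp weights a = sin((1−f)δ)/sin δ ≈ 0.434, b = sin(fδ)/sin δ ≈ 0.683.
p = a·p₁ + b·p₂ ≈ (0.905, 0.361, 0.225); φ = arcsin(p_z) ≈ 12.99°, λ = atan2(p_y, p_x) ≈ 21.75°.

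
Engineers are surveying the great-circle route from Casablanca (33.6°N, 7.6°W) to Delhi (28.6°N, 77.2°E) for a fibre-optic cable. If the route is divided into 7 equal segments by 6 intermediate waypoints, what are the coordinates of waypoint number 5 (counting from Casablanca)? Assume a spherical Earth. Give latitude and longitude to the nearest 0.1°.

≈ 36.4°N, 55.1°E

Write both endpoints as unit vectors p₁, p₂ with components (cos φ cos λ, cos φ sin λ, sin φ).
The central angle between the endpoints is δ = arccos(p₁·p₂) ≈ 1.233 rad (70.7°).
Interpolate at f = 5/7 with slerp weights a = sin((1−f)δ)/sin δ ≈ 0.366, b = sin(fδ)/sin δ ≈ 0.817.
p = a·p₁ + b·p₂ ≈ (0.461, 0.660, 0.594); φ = arcsin(p_z) ≈ 36.42°, λ = atan2(p_y, p_x) ≈ 55.05°.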